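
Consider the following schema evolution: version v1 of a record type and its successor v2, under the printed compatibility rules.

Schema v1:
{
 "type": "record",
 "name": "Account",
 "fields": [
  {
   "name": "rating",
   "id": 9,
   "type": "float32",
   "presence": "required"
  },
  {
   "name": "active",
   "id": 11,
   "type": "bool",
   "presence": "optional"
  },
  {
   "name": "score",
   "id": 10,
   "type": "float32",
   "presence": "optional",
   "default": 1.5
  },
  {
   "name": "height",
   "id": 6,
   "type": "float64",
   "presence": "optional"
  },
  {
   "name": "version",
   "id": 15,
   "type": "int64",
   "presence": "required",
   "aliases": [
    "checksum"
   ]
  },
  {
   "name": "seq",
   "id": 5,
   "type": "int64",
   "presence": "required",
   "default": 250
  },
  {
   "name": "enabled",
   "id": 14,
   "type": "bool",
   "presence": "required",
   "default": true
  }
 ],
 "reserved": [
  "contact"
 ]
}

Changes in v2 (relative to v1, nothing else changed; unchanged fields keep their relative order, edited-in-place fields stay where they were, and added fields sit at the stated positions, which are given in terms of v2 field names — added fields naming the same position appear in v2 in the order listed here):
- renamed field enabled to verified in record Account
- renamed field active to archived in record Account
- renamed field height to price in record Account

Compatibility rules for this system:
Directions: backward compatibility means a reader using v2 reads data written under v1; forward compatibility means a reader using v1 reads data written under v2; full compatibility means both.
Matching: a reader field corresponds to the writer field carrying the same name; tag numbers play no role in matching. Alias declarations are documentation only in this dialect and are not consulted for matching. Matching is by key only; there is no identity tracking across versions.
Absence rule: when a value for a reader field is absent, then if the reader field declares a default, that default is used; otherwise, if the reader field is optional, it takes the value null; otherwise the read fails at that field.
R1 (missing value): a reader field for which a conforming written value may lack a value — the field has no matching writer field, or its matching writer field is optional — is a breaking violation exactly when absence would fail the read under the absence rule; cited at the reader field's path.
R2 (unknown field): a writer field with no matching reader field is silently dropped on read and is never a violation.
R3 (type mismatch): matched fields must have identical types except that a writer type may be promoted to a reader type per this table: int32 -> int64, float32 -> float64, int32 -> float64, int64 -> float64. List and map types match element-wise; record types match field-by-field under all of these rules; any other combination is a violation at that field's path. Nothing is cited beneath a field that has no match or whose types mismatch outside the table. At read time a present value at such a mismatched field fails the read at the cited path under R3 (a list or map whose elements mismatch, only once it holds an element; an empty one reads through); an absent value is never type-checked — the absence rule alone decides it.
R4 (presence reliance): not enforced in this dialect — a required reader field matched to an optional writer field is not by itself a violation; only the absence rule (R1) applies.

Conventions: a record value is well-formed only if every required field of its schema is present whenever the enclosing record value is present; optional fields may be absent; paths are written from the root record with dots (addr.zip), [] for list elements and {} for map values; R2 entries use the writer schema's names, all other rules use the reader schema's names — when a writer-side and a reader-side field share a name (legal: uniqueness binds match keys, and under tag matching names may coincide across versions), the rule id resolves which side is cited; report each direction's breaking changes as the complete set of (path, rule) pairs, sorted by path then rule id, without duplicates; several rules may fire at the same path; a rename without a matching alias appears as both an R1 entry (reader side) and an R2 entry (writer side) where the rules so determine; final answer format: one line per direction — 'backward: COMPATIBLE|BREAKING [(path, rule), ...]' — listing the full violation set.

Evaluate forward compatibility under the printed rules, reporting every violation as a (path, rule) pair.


in Account below, arrows point writer -> reader
checking forward for Account: reader v1 against writer v2:
  float32 -> float32, writer required: rating aligns to rating
  active: no writer match
  float32 -> float32, writer optional: score aligns to score
  height: no writer match
  int64 -> int64, writer required: version aligns to version
  int64 -> int64, writer required: seq aligns to seq
  enabled: no writer match
  leftover writer field: archived
  leftover writer field: price
  leftover writer field: verified
  => no violations; forward on Account: COMPATIBLE
the rest of the Account diff is inert for this question:
  renamed field enabled to verified in record Account -> fires no rule on Account, leaving the asked answer as it is
  renamed field active to archived in record Account -> fires no rule on Account, leaving the asked answer as it is
  renamed field height to price in record Account -> fires no rule on Account, leaving the asked answer as it is

forward: COMPATIBLE []


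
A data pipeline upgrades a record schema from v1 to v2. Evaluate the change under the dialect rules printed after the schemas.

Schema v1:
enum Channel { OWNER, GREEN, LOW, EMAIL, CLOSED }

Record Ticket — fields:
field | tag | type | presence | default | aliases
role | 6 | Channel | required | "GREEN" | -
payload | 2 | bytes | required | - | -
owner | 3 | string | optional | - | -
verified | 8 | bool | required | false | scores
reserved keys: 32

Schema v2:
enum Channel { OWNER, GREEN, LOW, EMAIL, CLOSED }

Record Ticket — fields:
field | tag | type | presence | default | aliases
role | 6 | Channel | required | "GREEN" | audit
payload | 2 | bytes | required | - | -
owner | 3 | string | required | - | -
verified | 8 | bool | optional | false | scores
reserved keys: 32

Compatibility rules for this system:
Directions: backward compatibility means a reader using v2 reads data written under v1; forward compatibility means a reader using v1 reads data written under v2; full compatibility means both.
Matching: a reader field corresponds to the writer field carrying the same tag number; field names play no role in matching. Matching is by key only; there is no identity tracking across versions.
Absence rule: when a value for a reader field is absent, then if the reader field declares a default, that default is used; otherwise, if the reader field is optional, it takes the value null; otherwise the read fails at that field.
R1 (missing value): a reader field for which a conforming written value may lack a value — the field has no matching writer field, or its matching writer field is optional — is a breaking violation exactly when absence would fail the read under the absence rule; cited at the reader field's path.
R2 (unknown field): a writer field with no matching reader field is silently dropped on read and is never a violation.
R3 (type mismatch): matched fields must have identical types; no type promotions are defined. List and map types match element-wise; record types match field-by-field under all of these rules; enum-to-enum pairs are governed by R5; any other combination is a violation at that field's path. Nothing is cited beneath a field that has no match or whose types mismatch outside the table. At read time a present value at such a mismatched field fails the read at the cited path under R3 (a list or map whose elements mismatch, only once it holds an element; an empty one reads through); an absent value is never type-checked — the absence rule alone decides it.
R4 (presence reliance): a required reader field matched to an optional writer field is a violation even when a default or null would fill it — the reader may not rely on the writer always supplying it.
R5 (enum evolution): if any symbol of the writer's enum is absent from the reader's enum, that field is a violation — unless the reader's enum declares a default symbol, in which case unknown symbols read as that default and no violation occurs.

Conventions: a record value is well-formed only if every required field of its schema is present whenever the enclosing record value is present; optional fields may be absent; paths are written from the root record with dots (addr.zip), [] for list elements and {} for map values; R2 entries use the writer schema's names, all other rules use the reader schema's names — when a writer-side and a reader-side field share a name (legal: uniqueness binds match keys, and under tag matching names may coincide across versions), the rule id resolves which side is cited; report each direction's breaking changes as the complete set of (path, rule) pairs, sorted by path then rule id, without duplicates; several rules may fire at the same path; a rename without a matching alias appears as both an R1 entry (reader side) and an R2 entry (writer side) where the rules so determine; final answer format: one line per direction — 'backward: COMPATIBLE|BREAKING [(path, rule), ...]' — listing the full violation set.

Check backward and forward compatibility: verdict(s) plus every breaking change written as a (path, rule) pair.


arrows below run writer -> reader for Ticket
checking backward for Ticket: reader v2 against writer v1:
  role: paired with writer role (Channel -> Channel; writer required)
  payload: paired with writer payload (bytes -> bytes; writer required)
  owner: paired with writer owner (string -> string; writer optional)
  verified: paired with writer verified (bool -> bool; writer required)
  violation R1 at owner
  violation R4 at owner
  => backward verdict for Ticket: BREAKING, 2 violation(s)
checking forward for Ticket: reader v1 against writer v2:
  role: paired with writer role (Channel -> Channel; writer required)
  payload: paired with writer payload (bytes -> bytes; writer required)
  owner: paired with writer owner (string -> string; writer required)
  verified: paired with writer verified (bool -> bool; writer optional)
  violation R4 at verified
  => forward verdict for Ticket: BREAKING, 1 violation(s)

backward: BREAKING [(owner, R1), (owner, R4)]; forward: BREAKING [(verified, R4)]


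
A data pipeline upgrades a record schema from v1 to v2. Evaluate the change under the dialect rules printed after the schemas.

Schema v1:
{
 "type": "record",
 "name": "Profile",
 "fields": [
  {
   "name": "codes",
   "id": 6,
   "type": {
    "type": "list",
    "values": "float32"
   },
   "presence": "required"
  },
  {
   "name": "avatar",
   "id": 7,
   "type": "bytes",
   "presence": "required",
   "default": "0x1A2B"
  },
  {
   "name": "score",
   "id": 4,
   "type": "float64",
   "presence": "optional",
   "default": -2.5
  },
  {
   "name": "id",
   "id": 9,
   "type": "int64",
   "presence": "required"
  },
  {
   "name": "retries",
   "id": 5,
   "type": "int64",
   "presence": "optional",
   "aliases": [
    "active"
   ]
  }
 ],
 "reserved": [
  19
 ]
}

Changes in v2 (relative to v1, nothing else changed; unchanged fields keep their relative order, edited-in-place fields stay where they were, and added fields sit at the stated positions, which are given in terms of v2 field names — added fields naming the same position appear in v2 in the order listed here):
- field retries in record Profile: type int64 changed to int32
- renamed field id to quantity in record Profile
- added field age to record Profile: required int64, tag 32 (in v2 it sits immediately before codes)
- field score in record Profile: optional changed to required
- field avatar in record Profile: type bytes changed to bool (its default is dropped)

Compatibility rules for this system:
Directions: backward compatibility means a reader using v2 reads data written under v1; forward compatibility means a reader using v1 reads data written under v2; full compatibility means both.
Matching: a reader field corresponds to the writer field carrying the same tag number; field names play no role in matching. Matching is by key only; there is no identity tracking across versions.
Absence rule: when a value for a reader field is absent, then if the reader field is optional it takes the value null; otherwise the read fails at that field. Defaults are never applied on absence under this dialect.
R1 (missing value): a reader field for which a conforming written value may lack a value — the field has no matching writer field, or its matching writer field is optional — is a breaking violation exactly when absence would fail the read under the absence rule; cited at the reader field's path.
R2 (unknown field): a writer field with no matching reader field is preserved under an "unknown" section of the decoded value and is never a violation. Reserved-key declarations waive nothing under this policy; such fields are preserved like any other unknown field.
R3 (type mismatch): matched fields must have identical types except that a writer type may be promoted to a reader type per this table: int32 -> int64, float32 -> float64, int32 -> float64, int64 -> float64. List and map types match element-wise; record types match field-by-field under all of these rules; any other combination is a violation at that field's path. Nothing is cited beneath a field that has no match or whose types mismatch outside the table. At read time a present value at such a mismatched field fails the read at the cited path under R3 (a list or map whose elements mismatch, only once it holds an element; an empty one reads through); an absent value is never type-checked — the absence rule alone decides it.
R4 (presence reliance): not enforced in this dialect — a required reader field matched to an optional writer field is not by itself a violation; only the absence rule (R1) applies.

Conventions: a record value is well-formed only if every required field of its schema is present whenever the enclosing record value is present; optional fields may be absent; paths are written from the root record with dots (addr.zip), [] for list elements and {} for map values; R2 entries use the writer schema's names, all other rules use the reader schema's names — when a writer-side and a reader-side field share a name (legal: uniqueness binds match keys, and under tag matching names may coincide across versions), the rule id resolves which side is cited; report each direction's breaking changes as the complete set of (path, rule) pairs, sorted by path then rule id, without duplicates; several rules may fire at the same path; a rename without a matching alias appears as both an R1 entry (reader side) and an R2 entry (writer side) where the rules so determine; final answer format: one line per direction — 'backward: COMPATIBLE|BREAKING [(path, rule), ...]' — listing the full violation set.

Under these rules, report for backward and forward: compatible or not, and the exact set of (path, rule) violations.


the writer's type comes first in each Profile pair
backward on Profile — v2 reading data written by v1:
  no writer field matches reader age
  writer required, list<float32> -> list<float32>: reader codes maps from writer codes
  writer required, bytes -> bool: reader avatar maps from writer avatar
  writer optional, float64 -> float64: reader score maps from writer score
  writer required, int64 -> int64: reader quantity maps from writer id
  writer optional, int64 -> int32: reader retries maps from writer retries
  rule R1 violated at age
  rule R3 violated at avatar
  rule R3 violated at retries
  rule R1 violated at score
  => 4 violation(s): backward is BREAKING for Profile
forward on Profile — v1 reading data written by v2:
  writer required, list<float32> -> list<float32>: reader codes maps from writer codes
  writer required, bool -> bytes: reader avatar maps from writer avatar
  writer required, float64 -> float64: reader score maps from writer score
  writer required, int64 -> int64: reader id maps from writer quantity
  writer optional, int32 -> int64: reader retries maps from writer retries
  writer age: unknown to reader
  rule R3 violated at avatar
  => 1 violation(s): forward is BREAKING for Profile

backward: BREAKING [(age, R1), (avatar, R3), (retries, R3), (score, R1)]; forward: BREAKING [(avatar, R3)]


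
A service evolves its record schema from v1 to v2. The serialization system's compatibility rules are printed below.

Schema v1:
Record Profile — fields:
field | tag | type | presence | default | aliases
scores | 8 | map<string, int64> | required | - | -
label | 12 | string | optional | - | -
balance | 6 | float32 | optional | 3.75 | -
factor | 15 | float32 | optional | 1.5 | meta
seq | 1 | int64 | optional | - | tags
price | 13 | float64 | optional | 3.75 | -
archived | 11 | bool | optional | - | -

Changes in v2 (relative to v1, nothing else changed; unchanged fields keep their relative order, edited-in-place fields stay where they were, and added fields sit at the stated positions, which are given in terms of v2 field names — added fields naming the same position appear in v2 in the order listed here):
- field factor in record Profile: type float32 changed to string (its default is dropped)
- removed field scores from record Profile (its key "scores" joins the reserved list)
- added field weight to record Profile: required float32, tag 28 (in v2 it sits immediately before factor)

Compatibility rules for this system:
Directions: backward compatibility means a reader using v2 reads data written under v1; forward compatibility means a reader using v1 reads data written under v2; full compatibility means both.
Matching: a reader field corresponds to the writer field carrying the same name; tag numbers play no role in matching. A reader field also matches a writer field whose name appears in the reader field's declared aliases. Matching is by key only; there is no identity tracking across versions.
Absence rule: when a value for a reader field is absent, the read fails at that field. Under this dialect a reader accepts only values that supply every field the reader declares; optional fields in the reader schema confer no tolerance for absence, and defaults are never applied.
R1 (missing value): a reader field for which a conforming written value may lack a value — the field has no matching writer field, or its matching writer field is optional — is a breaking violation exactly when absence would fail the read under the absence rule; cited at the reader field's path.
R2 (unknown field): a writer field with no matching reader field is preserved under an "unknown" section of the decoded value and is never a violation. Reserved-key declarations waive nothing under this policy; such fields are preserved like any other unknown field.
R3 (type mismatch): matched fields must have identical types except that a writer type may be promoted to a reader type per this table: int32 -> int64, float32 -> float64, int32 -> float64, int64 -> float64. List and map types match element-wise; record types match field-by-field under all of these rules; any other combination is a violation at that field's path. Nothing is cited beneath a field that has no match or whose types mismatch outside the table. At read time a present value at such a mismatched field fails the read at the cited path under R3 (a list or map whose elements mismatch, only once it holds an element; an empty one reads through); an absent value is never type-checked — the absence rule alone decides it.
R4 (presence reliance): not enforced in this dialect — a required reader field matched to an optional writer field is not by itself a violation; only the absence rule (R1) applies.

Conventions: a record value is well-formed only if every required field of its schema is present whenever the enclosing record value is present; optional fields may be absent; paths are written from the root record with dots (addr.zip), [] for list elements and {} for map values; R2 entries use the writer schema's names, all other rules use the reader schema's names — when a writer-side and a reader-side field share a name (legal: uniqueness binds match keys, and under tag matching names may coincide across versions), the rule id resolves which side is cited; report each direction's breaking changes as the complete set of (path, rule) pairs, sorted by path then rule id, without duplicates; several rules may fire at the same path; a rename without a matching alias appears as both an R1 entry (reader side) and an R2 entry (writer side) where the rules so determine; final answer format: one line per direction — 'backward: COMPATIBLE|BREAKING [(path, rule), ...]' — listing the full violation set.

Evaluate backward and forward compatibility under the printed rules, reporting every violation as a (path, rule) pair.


backward: BREAKING [(archived, R1), (balance, R1), (factor, R1), (factor, R3), (label, R1), (price, R1), (seq, R1), (weight, R1)]; forward: BREAKING [(archived, R1), (balance, R1), (factor, R1), (factor, R3), (label, R1), (price, R1), (scores, R1), (seq, R1)]

the writer's type comes first in each Profile pair
checking backward for Profile: reader v2 against writer v1:
  label: paired with writer label (string -> string; writer optional)
  balance: paired with writer balance (float32 -> float32; writer optional)
  weight has no writer counterpart
  factor: paired with writer factor (float32 -> string; writer optional)
  seq: paired with writer seq (int64 -> int64; writer optional)
  price: paired with writer price (float64 -> float64; writer optional)
  archived: paired with writer archived (bool -> bool; writer optional)
  scores (writer side), unknown to reader
  breaking: (archived, R1)
  breaking: (balance, R1)
  breaking: (factor, R1)
  breaking: (factor, R3)
  breaking: (label, R1)
  breaking: (price, R1)
  breaking: (seq, R1)
  breaking: (weight, R1)
  backward on Profile therefore BREAKING (8)
checking forward for Profile: reader v1 against writer v2:
  scores has no writer counterpart
  label: paired with writer label (string -> string; writer optional)
  balance: paired with writer balance (float32 -> float32; writer optional)
  factor: paired with writer factor (string -> float32; writer optional)
  seq: paired with writer seq (int64 -> int64; writer optional)
  price: paired with writer price (float64 -> float64; writer optional)
  archived: paired with writer archived (bool -> bool; writer optional)
  weight (writer side), unknown to reader
  breaking: (archived, R1)
  breaking: (balance, R1)
  breaking: (factor, R1)
  breaking: (factor, R3)
  breaking: (label, R1)
  breaking: (price, R1)
  breaking: (scores, R1)
  breaking: (seq, R1)
  forward on Profile therefore BREAKING (8)


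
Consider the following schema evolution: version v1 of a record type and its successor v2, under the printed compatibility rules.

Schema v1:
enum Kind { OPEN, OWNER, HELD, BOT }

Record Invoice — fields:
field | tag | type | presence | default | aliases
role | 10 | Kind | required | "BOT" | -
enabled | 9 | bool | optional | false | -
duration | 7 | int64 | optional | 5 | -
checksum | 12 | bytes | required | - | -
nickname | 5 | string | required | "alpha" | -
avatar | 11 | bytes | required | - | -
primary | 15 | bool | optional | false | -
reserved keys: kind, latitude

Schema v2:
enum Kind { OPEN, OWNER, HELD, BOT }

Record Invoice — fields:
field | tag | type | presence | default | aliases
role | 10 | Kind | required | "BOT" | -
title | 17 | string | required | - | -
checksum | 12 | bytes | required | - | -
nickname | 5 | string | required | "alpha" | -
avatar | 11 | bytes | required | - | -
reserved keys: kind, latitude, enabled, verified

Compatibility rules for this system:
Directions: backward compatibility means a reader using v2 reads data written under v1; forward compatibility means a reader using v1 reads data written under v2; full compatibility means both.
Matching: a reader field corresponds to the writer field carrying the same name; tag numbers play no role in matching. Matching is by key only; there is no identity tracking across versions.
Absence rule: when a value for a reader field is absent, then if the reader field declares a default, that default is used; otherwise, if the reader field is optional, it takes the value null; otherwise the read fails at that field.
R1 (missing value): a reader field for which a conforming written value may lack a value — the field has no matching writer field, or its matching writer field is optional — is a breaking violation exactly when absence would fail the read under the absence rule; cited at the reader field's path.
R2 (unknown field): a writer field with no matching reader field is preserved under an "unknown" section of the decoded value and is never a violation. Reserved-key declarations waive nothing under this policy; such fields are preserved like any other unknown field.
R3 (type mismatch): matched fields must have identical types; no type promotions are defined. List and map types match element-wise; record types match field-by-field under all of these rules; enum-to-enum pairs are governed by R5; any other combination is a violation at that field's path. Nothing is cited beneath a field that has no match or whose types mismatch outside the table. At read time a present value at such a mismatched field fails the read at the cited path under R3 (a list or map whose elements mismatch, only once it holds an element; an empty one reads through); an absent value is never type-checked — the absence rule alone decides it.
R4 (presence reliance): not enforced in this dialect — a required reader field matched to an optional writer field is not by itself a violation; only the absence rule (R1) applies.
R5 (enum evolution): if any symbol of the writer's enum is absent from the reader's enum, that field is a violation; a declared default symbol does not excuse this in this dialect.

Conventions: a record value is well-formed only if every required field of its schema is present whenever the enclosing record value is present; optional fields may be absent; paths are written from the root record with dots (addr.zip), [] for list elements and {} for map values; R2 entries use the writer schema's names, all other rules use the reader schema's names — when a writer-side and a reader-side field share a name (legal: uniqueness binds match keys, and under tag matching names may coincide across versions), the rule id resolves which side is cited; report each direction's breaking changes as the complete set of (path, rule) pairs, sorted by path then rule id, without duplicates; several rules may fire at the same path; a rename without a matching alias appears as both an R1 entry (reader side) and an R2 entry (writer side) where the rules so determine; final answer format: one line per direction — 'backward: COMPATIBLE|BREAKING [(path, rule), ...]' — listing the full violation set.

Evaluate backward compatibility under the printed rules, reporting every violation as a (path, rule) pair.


each type pair in Invoice: writer, then reader
checking backward for Invoice: reader v2 against writer v1:
  role: paired with writer role (Kind -> Kind; writer required)
  title: no writer match
  checksum: paired with writer checksum (bytes -> bytes; writer required)
  nickname: paired with writer nickname (string -> string; writer required)
  avatar: paired with writer avatar (bytes -> bytes; writer required)
  enabled (writer side), unknown to reader
  duration (writer side), unknown to reader
  primary (writer side), unknown to reader
  R1 fires at title
  backward on Invoice therefore BREAKING (1)
the other Invoice changes do not affect what is asked:
  removed field duration from record Invoice -> triggers nothing under Invoice's printed rules — same verdict
  removed field primary from record Invoice -> triggers nothing under Invoice's printed rules — same verdict
  removed field enabled from record Invoice (its key "enabled" joins the reserved list) -> triggers nothing under Invoice's printed rules — same verdict

backward: BREAKING [(title, R1)]


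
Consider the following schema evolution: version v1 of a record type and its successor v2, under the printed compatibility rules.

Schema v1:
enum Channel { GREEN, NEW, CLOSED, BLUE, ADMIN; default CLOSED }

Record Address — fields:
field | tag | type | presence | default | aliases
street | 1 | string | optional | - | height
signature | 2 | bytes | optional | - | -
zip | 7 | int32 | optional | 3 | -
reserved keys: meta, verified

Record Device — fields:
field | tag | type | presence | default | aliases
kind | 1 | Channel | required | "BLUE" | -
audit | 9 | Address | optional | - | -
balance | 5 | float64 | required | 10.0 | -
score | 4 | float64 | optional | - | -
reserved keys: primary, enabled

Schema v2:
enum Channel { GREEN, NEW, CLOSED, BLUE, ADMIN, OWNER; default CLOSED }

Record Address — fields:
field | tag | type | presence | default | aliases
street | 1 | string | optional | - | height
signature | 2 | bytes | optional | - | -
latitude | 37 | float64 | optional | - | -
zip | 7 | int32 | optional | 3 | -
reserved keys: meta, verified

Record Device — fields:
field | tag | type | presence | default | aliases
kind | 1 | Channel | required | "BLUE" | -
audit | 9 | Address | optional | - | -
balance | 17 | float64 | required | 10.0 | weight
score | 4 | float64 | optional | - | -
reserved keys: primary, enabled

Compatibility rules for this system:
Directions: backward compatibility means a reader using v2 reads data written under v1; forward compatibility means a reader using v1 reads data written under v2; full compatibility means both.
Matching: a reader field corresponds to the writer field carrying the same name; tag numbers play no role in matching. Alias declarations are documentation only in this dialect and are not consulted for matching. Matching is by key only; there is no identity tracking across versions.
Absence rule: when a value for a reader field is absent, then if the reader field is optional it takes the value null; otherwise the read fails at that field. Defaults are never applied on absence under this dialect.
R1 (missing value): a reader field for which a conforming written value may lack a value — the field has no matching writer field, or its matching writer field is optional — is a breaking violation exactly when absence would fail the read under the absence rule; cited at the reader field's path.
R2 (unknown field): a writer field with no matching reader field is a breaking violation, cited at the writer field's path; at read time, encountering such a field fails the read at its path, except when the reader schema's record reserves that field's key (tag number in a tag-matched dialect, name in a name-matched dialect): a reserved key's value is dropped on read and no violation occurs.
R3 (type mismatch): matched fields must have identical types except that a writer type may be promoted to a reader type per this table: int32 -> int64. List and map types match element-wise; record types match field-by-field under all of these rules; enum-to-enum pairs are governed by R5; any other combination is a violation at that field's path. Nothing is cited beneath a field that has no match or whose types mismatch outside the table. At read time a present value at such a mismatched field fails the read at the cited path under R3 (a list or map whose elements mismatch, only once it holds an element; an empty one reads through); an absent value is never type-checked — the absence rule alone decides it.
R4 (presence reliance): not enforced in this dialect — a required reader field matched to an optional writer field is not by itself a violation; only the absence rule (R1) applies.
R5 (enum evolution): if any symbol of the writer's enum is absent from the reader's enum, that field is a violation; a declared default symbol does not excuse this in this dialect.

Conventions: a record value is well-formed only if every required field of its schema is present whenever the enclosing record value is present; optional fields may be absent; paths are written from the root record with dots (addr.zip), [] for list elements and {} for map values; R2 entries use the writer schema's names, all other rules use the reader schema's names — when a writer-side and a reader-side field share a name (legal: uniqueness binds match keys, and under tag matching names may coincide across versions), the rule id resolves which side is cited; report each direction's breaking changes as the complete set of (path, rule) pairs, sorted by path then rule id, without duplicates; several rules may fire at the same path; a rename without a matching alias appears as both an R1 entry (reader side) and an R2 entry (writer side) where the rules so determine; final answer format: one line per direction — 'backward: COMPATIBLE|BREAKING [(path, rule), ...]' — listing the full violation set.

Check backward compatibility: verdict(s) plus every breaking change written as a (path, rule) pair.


backward: COMPATIBLE []

the writer's type comes first in each Device pair
backward on Device — v2 reading data written by v1:
  kind: paired with writer kind (Channel -> Channel; writer required)
  audit: paired with writer audit (Address -> Address; writer optional)
  balance: paired with writer balance (float64 -> float64; writer required)
  score: paired with writer score (float64 -> float64; writer optional)
  audit.street: paired with writer audit.street (string -> string; writer optional)
  audit.signature: paired with writer audit.signature (bytes -> bytes; writer optional)
  no writer field matches reader audit.latitude
  audit.zip: paired with writer audit.zip (int32 -> int32; writer optional)
  => no violations; backward on Device: COMPATIBLE
checking off the Device differences that do not matter here:
  added field latitude to record Address: optional float64, tag 37 (in v2 it sits immediately before zip) -> its effect on Device is confined to the forward direction, not asked
  field balance in record Device: tag 5 changed to 17 -> triggers nothing under Device's printed rules — same verdict
  enum Channel (field kind in record Device): symbol OWNER added -> its effect on Device is confined to the forward direction, not asked


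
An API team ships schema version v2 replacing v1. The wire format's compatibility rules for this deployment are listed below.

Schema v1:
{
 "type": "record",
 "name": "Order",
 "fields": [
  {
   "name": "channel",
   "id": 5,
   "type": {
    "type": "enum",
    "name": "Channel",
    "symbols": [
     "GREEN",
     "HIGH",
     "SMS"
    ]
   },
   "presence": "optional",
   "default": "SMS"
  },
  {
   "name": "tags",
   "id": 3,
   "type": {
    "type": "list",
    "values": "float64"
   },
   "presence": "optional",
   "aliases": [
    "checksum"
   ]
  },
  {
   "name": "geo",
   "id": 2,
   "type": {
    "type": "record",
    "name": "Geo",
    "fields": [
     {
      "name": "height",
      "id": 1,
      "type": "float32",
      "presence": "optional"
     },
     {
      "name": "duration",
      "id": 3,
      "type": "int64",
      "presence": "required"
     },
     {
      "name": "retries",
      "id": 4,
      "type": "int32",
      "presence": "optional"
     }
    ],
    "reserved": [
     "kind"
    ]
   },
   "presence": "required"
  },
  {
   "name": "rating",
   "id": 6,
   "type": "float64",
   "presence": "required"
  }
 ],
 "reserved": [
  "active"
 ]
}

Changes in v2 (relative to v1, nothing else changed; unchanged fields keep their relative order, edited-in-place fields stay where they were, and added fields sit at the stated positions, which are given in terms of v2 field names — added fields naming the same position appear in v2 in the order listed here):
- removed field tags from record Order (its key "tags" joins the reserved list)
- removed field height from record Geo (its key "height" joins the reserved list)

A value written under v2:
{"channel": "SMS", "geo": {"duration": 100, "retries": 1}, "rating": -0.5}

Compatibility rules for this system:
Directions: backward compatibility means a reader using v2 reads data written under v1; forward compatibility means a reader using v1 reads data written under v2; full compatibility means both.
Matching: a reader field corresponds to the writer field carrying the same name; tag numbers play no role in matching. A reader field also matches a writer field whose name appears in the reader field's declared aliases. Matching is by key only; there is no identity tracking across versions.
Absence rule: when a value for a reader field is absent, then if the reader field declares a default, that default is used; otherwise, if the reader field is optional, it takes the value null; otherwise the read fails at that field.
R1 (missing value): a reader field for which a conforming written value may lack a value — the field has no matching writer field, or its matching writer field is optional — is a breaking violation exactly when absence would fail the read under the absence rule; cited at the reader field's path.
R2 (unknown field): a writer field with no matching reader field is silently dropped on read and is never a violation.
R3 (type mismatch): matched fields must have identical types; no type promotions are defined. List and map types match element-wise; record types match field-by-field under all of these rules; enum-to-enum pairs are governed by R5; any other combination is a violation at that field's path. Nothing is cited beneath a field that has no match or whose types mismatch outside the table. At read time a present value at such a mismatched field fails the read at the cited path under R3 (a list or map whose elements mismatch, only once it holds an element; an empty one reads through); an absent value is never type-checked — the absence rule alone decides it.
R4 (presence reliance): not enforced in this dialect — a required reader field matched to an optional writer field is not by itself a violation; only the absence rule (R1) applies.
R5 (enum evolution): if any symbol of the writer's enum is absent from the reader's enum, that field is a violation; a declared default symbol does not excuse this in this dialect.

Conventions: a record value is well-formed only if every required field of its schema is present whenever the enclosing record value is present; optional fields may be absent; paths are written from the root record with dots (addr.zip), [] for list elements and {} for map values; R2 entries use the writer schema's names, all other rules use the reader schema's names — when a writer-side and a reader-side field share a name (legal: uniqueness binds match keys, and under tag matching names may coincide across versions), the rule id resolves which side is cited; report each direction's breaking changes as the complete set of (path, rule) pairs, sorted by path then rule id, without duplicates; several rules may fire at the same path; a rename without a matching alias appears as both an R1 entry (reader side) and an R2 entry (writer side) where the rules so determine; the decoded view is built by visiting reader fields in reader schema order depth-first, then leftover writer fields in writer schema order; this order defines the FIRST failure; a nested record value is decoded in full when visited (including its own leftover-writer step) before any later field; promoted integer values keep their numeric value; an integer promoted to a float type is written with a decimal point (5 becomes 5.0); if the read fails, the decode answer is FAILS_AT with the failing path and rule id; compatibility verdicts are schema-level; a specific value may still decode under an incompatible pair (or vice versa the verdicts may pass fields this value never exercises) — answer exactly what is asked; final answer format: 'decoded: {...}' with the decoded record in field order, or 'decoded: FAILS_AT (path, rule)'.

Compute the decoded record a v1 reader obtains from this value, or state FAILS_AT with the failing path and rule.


decoded: {"channel": "SMS", "tags": null, "geo": {"height": null, "duration": 100, "retries": 1}, "rating": -0.5}

in Order below, arrows point writer -> reader
migrating the Order value to v1:
  channel := "SMS"
  tags := null (not supplied -> null)
  geo.height := null (not supplied -> null)
  geo.duration := 100
  geo.retries := 1
  rating := -0.5
  => decoded: {"channel": "SMS", "tags": null, "geo": {"height": null, "duration": 100, "retries": 1}, "rating": -0.5}
the rest of the Order diff is inert for this question:
  removed field tags from record Order (its key "tags" joins the reserved list) -> triggers nothing under the printed rules; the Order answer is the same either way
  removed field height from record Geo (its key "height" joins the reserved list) -> triggers nothing under the printed rules; the Order answer is the same either way
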